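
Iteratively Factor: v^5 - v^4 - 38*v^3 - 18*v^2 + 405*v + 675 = (v + 3)*(v^4 - 4*v^3 - 26*v^2 + 60*v + 225) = (v + 3)^2*(v^3 - 7*v^2 - 5*v + 75) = (v - 5)*(v + 3)^2*(v^2 - 2*v - 15) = (v - 5)^2*(v + 3)^2*(v + 3)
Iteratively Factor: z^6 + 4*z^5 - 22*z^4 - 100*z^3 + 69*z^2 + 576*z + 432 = (z - 3)*(z^5 + 7*z^4 - z^3 - 103*z^2 - 240*z - 144) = (z - 3)*(z + 3)*(z^4 + 4*z^3 - 13*z^2 - 64*z - 48) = (z - 3)*(z + 3)*(z + 4)*(z^3 - 13*z - 12) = (z - 3)*(z + 3)^2*(z + 4)*(z^2 - 3*z - 4) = (z - 4)*(z - 3)*(z + 3)^2*(z + 4)*(z + 1)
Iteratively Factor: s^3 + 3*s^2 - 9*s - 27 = (s + 3)*(s^2 - 9) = (s + 3)^2*(s - 3)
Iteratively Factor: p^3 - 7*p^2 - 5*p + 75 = (p + 3)*(p^2 - 10*p + 25) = (p - 5)*(p + 3)*(p - 5)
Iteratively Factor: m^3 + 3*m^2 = (m)*(m^2 + 3*m) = m*(m + 3)*(m)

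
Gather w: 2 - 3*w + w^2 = w^2 - 3*w + 2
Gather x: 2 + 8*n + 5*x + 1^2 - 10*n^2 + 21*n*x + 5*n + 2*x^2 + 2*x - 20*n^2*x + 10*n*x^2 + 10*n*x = -10*n^2 + 13*n + x^2*(10*n + 2) + x*(-20*n^2 + 31*n + 7) + 3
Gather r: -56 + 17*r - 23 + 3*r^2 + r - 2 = 3*r^2 + 18*r - 81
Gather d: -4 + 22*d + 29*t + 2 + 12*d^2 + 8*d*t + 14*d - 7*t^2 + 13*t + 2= 12*d^2 + d*(8*t + 36) - 7*t^2 + 42*t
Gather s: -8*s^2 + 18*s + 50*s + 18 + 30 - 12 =-8*s^2 + 68*s + 36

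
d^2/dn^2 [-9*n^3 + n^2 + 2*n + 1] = 2 - 54*n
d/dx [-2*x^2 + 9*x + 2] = 9 - 4*x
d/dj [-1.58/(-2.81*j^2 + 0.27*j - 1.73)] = (0.4266 - 8.8796*j)/(2.81*j^2 - 0.27*j + 1.73)^2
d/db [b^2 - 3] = 2*b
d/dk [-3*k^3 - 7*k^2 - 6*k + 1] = -9*k^2 - 14*k - 6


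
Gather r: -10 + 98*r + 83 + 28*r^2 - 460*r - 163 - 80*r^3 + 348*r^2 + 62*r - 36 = -80*r^3 + 376*r^2 - 300*r - 126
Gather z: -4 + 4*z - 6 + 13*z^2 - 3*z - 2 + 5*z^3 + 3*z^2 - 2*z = 5*z^3 + 16*z^2 - z - 12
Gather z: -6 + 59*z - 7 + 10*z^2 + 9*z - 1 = 10*z^2 + 68*z - 14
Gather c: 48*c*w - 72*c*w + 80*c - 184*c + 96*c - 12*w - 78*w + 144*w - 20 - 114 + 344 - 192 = c*(-24*w - 8) + 54*w + 18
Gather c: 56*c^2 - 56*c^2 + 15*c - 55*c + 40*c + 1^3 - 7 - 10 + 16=0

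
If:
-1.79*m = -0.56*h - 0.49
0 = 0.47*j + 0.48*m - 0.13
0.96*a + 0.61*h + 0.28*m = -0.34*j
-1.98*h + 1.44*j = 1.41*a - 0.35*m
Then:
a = -0.16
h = 0.14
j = -0.05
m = 0.32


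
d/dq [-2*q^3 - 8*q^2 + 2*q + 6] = -6*q^2 - 16*q + 2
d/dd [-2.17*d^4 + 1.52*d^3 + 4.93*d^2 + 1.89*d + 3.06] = -8.68*d^3 + 4.56*d^2 + 9.86*d + 1.89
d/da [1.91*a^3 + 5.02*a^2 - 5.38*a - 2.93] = 5.73*a^2 + 10.04*a - 5.38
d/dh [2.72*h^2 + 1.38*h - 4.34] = 5.44*h + 1.38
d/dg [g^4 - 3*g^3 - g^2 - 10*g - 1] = 4*g^3 - 9*g^2 - 2*g - 10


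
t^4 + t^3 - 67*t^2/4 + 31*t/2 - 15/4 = (t - 3)*(t - 1/2)^2*(t + 5)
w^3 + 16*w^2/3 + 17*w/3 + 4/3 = (w + 1/3)*(w + 1)*(w + 4)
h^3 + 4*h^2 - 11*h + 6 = (h - 1)^2*(h + 6)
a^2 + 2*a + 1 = (a + 1)^2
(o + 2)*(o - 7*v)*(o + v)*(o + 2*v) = o^4 - 4*o^3*v + 2*o^3 - 19*o^2*v^2 - 8*o^2*v - 14*o*v^3 - 38*o*v^2 - 28*v^3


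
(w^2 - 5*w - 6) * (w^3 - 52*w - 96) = w^5 - 5*w^4 - 58*w^3 + 164*w^2 + 792*w + 576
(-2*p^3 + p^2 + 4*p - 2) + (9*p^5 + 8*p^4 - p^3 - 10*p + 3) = 9*p^5 + 8*p^4 - 3*p^3 + p^2 - 6*p + 1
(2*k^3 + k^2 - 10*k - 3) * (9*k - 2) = 18*k^4 + 5*k^3 - 92*k^2 - 7*k + 6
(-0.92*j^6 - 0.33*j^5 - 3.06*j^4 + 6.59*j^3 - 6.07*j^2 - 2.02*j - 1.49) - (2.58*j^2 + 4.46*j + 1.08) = -0.92*j^6 - 0.33*j^5 - 3.06*j^4 + 6.59*j^3 - 8.65*j^2 - 6.48*j - 2.57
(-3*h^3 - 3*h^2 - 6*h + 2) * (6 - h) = 3*h^4 - 15*h^3 - 12*h^2 - 38*h + 12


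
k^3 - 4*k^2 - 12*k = k*(k - 6)*(k + 2)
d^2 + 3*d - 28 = (d - 4)*(d + 7)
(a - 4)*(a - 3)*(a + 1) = a^3 - 6*a^2 + 5*a + 12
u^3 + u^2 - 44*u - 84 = (u - 7)*(u + 2)*(u + 6)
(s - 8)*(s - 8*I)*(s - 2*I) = s^3 - 8*s^2 - 10*I*s^2 - 16*s + 80*I*s + 128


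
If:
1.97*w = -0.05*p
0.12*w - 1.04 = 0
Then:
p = -341.47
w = 8.67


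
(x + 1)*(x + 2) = x^2 + 3*x + 2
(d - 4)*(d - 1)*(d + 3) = d^3 - 2*d^2 - 11*d + 12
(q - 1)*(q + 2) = q^2 + q - 2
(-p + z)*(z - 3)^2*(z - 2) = -p*z^3 + 8*p*z^2 - 21*p*z + 18*p + z^4 - 8*z^3 + 21*z^2 - 18*z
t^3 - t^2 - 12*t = t*(t - 4)*(t + 3)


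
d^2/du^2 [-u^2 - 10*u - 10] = -2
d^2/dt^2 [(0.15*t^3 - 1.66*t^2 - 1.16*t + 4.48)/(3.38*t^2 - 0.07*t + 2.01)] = (-2.8421709430404e-14*t^4 - 29.32679*t^3 + 374.62749*t^2 + 44.56113*t - 74.5681)/(38.614472*t^6 - 2.399124*t^5 + 68.938818*t^4 - 2.853739*t^3 + 40.996161*t^2 - 0.848421*t + 8.120601)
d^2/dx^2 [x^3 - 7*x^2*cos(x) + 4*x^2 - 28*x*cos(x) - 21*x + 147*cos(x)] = 7*x^2*cos(x) + 28*sqrt(2)*x*sin(x + pi/4) + 6*x + 56*sin(x) - 161*cos(x) + 8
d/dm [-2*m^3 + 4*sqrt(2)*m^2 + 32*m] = -6*m^2 + 8*sqrt(2)*m + 32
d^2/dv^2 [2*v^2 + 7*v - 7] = 4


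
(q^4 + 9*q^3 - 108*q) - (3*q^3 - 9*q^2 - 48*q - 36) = q^4 + 6*q^3 + 9*q^2 - 60*q + 36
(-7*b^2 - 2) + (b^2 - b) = -6*b^2 - b - 2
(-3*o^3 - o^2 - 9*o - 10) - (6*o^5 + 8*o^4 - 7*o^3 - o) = -6*o^5 - 8*o^4 + 4*o^3 - o^2 - 8*o - 10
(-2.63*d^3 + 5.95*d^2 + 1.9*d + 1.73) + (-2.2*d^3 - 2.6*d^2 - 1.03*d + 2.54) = -4.83*d^3 + 3.35*d^2 + 0.87*d + 4.27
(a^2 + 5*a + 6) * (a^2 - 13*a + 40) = a^4 - 8*a^3 - 19*a^2 + 122*a + 240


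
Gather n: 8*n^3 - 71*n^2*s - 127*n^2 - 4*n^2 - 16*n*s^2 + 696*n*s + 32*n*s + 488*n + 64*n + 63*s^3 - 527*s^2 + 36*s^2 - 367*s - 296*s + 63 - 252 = 8*n^3 + n^2*(-71*s - 131) + n*(-16*s^2 + 728*s + 552) + 63*s^3 - 491*s^2 - 663*s - 189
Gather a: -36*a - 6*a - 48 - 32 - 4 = -42*a - 84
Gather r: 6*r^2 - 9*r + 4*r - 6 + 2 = 6*r^2 - 5*r - 4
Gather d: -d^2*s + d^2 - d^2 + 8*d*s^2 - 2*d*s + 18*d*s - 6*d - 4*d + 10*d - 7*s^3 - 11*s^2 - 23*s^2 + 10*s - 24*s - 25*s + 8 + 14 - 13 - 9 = -d^2*s + d*(8*s^2 + 16*s) - 7*s^3 - 34*s^2 - 39*s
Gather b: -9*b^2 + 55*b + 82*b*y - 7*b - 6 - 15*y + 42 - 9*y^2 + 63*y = -9*b^2 + b*(82*y + 48) - 9*y^2 + 48*y + 36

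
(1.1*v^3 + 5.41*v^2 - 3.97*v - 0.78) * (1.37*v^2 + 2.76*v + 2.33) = 1.507*v^5 + 10.4477*v^4 + 12.0557*v^3 + 0.579500000000001*v^2 - 11.4029*v - 1.8174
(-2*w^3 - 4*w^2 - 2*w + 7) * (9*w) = -18*w^4 - 36*w^3 - 18*w^2 + 63*w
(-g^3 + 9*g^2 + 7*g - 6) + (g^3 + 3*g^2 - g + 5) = 12*g^2 + 6*g - 1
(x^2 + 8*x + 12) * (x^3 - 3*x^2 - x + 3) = x^5 + 5*x^4 - 13*x^3 - 41*x^2 + 12*x + 36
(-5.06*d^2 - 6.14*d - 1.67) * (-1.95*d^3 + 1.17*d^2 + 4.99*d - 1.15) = 9.867*d^5 + 6.0528*d^4 - 29.1767*d^3 - 26.7735*d^2 - 1.2723*d + 1.9205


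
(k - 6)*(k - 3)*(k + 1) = k^3 - 8*k^2 + 9*k + 18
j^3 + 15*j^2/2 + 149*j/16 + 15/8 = (j + 1/4)*(j + 5/4)*(j + 6)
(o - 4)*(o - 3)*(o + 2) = o^3 - 5*o^2 - 2*o + 24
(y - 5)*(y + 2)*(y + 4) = y^3 + y^2 - 22*y - 40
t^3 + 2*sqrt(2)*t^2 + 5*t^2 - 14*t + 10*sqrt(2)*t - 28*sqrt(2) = (t - 2)*(t + 7)*(t + 2*sqrt(2))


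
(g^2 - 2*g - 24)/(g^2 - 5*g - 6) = (g + 4)/(g + 1)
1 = 1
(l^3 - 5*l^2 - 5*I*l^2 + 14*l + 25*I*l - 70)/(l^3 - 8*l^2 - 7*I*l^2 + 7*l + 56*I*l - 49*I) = (l^2 + l*(-5 + 2*I) - 10*I)/(l^2 - 8*l + 7)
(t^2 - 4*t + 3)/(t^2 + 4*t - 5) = (t - 3)/(t + 5)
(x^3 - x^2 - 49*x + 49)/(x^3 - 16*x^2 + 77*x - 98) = (x^2 + 6*x - 7)/(x^2 - 9*x + 14)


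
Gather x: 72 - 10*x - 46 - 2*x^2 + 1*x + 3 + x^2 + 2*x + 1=-x^2 - 7*x + 30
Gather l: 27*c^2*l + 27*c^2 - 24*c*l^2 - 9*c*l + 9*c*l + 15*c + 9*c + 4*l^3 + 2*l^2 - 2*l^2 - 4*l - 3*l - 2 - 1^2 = 27*c^2 - 24*c*l^2 + 24*c + 4*l^3 + l*(27*c^2 - 7) - 3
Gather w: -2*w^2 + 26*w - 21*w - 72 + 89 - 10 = -2*w^2 + 5*w + 7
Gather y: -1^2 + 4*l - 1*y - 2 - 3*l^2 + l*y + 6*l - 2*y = -3*l^2 + 10*l + y*(l - 3) - 3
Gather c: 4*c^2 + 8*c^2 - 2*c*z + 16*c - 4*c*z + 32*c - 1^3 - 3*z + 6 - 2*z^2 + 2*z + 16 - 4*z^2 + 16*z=12*c^2 + c*(48 - 6*z) - 6*z^2 + 15*z + 21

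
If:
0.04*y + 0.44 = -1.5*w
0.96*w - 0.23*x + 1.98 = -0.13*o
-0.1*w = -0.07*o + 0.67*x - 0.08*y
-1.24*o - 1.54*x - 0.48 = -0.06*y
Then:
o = -2.79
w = -0.98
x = 2.94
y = 25.81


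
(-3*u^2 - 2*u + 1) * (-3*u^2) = 9*u^4 + 6*u^3 - 3*u^2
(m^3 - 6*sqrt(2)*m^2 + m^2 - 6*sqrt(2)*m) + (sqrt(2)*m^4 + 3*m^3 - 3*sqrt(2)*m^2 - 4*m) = sqrt(2)*m^4 + 4*m^3 - 9*sqrt(2)*m^2 + m^2 - 6*sqrt(2)*m - 4*m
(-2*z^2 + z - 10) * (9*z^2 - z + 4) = -18*z^4 + 11*z^3 - 99*z^2 + 14*z - 40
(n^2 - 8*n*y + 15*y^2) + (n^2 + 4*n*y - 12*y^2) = 2*n^2 - 4*n*y + 3*y^2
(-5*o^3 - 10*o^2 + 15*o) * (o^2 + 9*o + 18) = -5*o^5 - 55*o^4 - 165*o^3 - 45*o^2 + 270*o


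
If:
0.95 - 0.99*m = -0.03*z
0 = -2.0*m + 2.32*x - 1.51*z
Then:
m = 0.0303030303030303*z + 0.95959595959596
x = 0.676985370950888*z + 0.827237896203413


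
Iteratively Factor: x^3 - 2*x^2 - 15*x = (x)*(x^2 - 2*x - 15) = x*(x + 3)*(x - 5)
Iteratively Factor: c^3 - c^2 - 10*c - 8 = (c + 1)*(c^2 - 2*c - 8) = (c + 1)*(c + 2)*(c - 4)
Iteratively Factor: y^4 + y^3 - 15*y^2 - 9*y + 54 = (y - 3)*(y^3 + 4*y^2 - 3*y - 18) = (y - 3)*(y + 3)*(y^2 + y - 6) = (y - 3)*(y - 2)*(y + 3)*(y + 3)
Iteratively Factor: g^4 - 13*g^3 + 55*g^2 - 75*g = (g - 3)*(g^3 - 10*g^2 + 25*g) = g*(g - 3)*(g^2 - 10*g + 25) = g*(g - 5)*(g - 3)*(g - 5)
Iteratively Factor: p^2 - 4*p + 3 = (p - 3)*(p - 1)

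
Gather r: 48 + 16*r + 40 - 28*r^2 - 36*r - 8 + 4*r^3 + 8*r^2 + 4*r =4*r^3 - 20*r^2 - 16*r + 80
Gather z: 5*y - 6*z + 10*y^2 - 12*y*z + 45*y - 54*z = 10*y^2 + 50*y + z*(-12*y - 60)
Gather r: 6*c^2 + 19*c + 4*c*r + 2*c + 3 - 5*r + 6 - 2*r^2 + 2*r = 6*c^2 + 21*c - 2*r^2 + r*(4*c - 3) + 9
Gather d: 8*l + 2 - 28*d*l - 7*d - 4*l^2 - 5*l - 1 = d*(-28*l - 7) - 4*l^2 + 3*l + 1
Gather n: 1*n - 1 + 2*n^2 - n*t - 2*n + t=2*n^2 + n*(-t - 1) + t - 1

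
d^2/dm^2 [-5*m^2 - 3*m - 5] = -10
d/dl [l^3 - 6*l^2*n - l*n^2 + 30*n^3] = 3*l^2 - 12*l*n - n^2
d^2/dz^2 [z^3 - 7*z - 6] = 6*z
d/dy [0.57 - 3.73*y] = -3.73000000000000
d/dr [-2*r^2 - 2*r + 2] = -4*r - 2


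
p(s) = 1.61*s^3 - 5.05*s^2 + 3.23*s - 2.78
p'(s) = 4.83*s^2 - 10.1*s + 3.23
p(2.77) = 1.64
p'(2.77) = 12.31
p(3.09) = 6.48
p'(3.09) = 18.14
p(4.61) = 62.52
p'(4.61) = 59.32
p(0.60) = -2.31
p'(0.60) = -1.09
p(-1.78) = -33.61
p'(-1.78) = 36.51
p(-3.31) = -127.19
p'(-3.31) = 89.58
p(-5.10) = -364.17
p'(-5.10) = 180.37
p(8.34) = 606.85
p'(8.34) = 254.95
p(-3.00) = -101.39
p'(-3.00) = 77.00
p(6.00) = 182.56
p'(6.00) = 116.51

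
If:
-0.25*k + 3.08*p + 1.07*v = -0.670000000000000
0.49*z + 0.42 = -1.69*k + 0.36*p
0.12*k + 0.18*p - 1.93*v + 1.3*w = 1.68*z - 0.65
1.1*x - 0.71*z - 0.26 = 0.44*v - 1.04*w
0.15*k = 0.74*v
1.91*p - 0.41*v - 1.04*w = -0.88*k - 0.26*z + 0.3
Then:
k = -0.20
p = -0.22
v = -0.04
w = -0.93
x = 0.89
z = -0.32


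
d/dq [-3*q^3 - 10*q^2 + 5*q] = -9*q^2 - 20*q + 5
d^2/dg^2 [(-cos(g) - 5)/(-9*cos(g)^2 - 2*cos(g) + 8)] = 18*(-81*(1 - cos(2*g))^2*cos(g) - 178*(1 - cos(2*g))^2 + 206*cos(g) - 500*cos(2*g) - 132*cos(3*g) + 18*cos(5*g) + 564)/(4*cos(g) + 9*cos(2*g) - 7)^3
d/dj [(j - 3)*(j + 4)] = 2*j + 1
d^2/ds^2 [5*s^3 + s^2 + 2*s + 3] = 30*s + 2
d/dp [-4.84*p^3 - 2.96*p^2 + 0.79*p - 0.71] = -14.52*p^2 - 5.92*p + 0.79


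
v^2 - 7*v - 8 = (v - 8)*(v + 1)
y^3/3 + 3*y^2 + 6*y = y*(y/3 + 1)*(y + 6)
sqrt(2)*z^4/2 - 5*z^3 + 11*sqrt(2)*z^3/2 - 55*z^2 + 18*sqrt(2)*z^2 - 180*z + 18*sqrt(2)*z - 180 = (z + 3)*(z + 6)*(z - 5*sqrt(2))*(sqrt(2)*z/2 + sqrt(2))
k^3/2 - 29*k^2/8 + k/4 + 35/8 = (k/2 + 1/2)*(k - 7)*(k - 5/4)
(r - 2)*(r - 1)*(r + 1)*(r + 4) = r^4 + 2*r^3 - 9*r^2 - 2*r + 8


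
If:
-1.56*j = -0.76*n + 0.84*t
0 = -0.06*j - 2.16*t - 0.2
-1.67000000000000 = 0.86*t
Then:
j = 66.57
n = 134.50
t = -1.94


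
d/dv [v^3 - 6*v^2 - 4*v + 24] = 3*v^2 - 12*v - 4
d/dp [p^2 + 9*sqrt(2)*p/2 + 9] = 2*p + 9*sqrt(2)/2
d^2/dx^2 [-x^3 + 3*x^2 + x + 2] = 6 - 6*x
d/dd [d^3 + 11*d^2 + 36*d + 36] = 3*d^2 + 22*d + 36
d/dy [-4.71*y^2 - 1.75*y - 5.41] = -9.42*y - 1.75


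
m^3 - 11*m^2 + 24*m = m*(m - 8)*(m - 3)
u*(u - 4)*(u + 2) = u^3 - 2*u^2 - 8*u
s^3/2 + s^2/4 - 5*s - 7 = (s/2 + 1)*(s - 7/2)*(s + 2)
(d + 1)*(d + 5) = d^2 + 6*d + 5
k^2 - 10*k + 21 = (k - 7)*(k - 3)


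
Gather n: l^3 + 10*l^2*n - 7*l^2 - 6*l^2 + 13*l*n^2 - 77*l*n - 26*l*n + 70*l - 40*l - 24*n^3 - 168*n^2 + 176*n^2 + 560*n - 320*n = l^3 - 13*l^2 + 30*l - 24*n^3 + n^2*(13*l + 8) + n*(10*l^2 - 103*l + 240)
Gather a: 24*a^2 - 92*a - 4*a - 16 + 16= 24*a^2 - 96*a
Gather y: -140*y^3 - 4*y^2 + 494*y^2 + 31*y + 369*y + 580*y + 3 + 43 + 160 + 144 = -140*y^3 + 490*y^2 + 980*y + 350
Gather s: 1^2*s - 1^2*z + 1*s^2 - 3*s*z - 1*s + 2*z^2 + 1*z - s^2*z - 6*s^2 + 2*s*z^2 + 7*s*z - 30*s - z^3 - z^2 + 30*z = s^2*(-z - 5) + s*(2*z^2 + 4*z - 30) - z^3 + z^2 + 30*z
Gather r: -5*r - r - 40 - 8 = -6*r - 48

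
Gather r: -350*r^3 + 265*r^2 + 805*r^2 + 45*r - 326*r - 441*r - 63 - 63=-350*r^3 + 1070*r^2 - 722*r - 126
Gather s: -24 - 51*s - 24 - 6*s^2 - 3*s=-6*s^2 - 54*s - 48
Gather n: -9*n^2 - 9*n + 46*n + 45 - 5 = -9*n^2 + 37*n + 40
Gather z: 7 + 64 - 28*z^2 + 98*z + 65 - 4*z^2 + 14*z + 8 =-32*z^2 + 112*z + 144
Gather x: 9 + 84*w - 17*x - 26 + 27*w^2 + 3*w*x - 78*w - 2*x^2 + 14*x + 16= 27*w^2 + 6*w - 2*x^2 + x*(3*w - 3) - 1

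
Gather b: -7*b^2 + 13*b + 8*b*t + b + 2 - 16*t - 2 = -7*b^2 + b*(8*t + 14) - 16*t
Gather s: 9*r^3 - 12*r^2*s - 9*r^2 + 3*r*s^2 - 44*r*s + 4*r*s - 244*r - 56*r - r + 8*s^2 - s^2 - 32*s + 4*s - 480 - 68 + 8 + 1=9*r^3 - 9*r^2 - 301*r + s^2*(3*r + 7) + s*(-12*r^2 - 40*r - 28) - 539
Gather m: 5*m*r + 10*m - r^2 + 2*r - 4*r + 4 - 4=m*(5*r + 10) - r^2 - 2*r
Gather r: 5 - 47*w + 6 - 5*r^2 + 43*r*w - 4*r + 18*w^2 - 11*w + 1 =-5*r^2 + r*(43*w - 4) + 18*w^2 - 58*w + 12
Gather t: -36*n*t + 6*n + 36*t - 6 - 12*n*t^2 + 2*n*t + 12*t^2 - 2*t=6*n + t^2*(12 - 12*n) + t*(34 - 34*n) - 6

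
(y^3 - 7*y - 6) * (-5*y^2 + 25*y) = -5*y^5 + 25*y^4 + 35*y^3 - 145*y^2 - 150*y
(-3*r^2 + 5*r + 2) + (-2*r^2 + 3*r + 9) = -5*r^2 + 8*r + 11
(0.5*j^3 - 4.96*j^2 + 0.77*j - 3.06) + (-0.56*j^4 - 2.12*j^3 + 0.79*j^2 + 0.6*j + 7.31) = -0.56*j^4 - 1.62*j^3 - 4.17*j^2 + 1.37*j + 4.25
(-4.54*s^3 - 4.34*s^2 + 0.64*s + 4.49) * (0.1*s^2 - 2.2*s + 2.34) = -0.454*s^5 + 9.554*s^4 - 1.0116*s^3 - 11.1146*s^2 - 8.3804*s + 10.5066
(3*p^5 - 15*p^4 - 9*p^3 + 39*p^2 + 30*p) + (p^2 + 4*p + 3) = 3*p^5 - 15*p^4 - 9*p^3 + 40*p^2 + 34*p + 3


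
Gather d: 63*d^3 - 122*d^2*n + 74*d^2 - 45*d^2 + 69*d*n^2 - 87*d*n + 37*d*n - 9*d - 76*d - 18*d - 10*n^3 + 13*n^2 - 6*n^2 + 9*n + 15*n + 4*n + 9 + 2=63*d^3 + d^2*(29 - 122*n) + d*(69*n^2 - 50*n - 103) - 10*n^3 + 7*n^2 + 28*n + 11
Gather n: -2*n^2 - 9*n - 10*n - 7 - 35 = -2*n^2 - 19*n - 42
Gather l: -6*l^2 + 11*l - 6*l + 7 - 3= -6*l^2 + 5*l + 4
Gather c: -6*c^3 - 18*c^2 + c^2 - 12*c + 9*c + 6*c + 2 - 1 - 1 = -6*c^3 - 17*c^2 + 3*c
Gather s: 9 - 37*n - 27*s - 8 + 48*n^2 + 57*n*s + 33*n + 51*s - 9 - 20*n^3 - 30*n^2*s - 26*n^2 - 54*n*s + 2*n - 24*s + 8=-20*n^3 + 22*n^2 - 2*n + s*(-30*n^2 + 3*n)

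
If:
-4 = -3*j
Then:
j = 4/3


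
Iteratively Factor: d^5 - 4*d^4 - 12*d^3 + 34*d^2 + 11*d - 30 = (d + 1)*(d^4 - 5*d^3 - 7*d^2 + 41*d - 30) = (d - 1)*(d + 1)*(d^3 - 4*d^2 - 11*d + 30) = (d - 2)*(d - 1)*(d + 1)*(d^2 - 2*d - 15) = (d - 5)*(d - 2)*(d - 1)*(d + 1)*(d + 3)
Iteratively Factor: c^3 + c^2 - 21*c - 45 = (c - 5)*(c^2 + 6*c + 9) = (c - 5)*(c + 3)*(c + 3)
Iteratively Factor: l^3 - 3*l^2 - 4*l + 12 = (l - 2)*(l^2 - l - 6) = (l - 2)*(l + 2)*(l - 3)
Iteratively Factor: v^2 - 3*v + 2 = (v - 1)*(v - 2)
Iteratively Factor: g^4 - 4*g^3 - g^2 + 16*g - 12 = (g - 2)*(g^3 - 2*g^2 - 5*g + 6) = (g - 2)*(g + 2)*(g^2 - 4*g + 3) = (g - 2)*(g - 1)*(g + 2)*(g - 3)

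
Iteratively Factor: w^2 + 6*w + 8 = (w + 4)*(w + 2)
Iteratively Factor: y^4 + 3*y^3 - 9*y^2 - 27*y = (y + 3)*(y^3 - 9*y) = y*(y + 3)*(y^2 - 9) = y*(y - 3)*(y + 3)*(y + 3)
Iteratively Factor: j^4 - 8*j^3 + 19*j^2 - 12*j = (j - 1)*(j^3 - 7*j^2 + 12*j) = j*(j - 1)*(j^2 - 7*j + 12) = j*(j - 3)*(j - 1)*(j - 4)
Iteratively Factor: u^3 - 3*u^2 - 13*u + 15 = (u - 1)*(u^2 - 2*u - 15) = (u - 5)*(u - 1)*(u + 3)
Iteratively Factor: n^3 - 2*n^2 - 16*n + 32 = (n - 2)*(n^2 - 16) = (n - 4)*(n - 2)*(n + 4)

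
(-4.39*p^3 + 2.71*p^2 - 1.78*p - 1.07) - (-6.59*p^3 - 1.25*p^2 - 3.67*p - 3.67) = 2.2*p^3 + 3.96*p^2 + 1.89*p + 2.6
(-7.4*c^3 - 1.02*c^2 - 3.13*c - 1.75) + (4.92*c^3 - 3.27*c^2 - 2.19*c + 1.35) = -2.48*c^3 - 4.29*c^2 - 5.32*c - 0.4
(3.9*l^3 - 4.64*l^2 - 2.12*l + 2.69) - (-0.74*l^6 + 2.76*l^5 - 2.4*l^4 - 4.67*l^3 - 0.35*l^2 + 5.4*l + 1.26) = 0.74*l^6 - 2.76*l^5 + 2.4*l^4 + 8.57*l^3 - 4.29*l^2 - 7.52*l + 1.43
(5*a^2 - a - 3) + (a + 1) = 5*a^2 - 2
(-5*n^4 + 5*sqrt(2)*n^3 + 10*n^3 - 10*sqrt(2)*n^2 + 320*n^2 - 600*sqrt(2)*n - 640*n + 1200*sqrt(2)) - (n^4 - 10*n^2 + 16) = -6*n^4 + 5*sqrt(2)*n^3 + 10*n^3 - 10*sqrt(2)*n^2 + 330*n^2 - 600*sqrt(2)*n - 640*n - 16 + 1200*sqrt(2)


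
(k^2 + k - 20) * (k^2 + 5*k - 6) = k^4 + 6*k^3 - 21*k^2 - 106*k + 120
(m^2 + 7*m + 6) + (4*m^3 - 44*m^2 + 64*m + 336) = 4*m^3 - 43*m^2 + 71*m + 342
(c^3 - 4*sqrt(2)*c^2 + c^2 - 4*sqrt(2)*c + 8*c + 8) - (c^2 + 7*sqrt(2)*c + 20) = c^3 - 4*sqrt(2)*c^2 - 11*sqrt(2)*c + 8*c - 12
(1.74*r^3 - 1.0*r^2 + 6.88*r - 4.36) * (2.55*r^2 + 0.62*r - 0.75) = 4.437*r^5 - 1.4712*r^4 + 15.619*r^3 - 6.1024*r^2 - 7.8632*r + 3.27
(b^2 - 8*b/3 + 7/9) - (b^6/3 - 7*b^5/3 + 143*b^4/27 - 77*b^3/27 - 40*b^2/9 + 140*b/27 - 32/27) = -b^6/3 + 7*b^5/3 - 143*b^4/27 + 77*b^3/27 + 49*b^2/9 - 212*b/27 + 53/27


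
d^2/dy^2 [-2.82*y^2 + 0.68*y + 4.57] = -5.64000000000000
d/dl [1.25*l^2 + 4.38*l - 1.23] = 2.5*l + 4.38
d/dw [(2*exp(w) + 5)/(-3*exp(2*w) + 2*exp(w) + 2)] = 6*(exp(2*w) + 5*exp(w) - 1)*exp(w)/(9*exp(4*w) - 12*exp(3*w) - 8*exp(2*w) + 8*exp(w) + 4)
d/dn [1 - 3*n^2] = -6*n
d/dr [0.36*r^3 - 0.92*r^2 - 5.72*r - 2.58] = 1.08*r^2 - 1.84*r - 5.72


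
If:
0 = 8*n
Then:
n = 0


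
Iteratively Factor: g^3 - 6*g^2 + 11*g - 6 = (g - 1)*(g^2 - 5*g + 6) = (g - 3)*(g - 1)*(g - 2)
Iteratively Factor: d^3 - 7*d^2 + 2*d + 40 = (d - 4)*(d^2 - 3*d - 10) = (d - 4)*(d + 2)*(d - 5)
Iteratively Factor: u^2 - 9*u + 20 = (u - 4)*(u - 5)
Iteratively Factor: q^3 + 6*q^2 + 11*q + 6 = (q + 2)*(q^2 + 4*q + 3) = (q + 2)*(q + 3)*(q + 1)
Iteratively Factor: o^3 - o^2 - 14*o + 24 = (o + 4)*(o^2 - 5*o + 6) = (o - 3)*(o + 4)*(o - 2)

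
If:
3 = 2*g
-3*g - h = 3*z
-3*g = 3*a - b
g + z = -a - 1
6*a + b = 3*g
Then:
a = 0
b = 9/2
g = 3/2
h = 3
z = -5/2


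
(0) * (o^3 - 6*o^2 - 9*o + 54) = 0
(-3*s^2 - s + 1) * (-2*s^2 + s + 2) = 6*s^4 - s^3 - 9*s^2 - s + 2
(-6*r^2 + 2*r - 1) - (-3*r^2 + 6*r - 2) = -3*r^2 - 4*r + 1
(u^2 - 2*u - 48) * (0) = 0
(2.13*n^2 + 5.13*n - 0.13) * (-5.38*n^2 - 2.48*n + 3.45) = -11.4594*n^4 - 32.8818*n^3 - 4.6745*n^2 + 18.0209*n - 0.4485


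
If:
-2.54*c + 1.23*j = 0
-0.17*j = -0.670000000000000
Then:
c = 1.91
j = 3.94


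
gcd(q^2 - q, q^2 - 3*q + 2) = q - 1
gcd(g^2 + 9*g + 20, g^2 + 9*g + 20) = g^2 + 9*g + 20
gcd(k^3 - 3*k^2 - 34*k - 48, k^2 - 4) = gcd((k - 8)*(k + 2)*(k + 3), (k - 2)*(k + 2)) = k + 2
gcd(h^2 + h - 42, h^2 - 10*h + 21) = 1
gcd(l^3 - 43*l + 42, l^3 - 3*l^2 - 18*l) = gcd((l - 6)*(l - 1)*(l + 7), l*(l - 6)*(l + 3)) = l - 6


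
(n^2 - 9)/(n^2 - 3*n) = (n + 3)/n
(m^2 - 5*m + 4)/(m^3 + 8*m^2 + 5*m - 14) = (m - 4)/(m^2 + 9*m + 14)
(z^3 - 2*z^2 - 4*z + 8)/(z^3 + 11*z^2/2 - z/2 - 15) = 2*(z^2 - 4*z + 4)/(2*z^2 + 7*z - 15)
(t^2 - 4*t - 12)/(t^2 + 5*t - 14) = (t^2 - 4*t - 12)/(t^2 + 5*t - 14)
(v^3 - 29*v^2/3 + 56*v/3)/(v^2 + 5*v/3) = (3*v^2 - 29*v + 56)/(3*v + 5)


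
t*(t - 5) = t^2 - 5*t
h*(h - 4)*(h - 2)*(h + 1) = h^4 - 5*h^3 + 2*h^2 + 8*h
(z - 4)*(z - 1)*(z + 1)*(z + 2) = z^4 - 2*z^3 - 9*z^2 + 2*z + 8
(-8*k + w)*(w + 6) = -8*k*w - 48*k + w^2 + 6*w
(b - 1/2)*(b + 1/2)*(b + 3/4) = b^3 + 3*b^2/4 - b/4 - 3/16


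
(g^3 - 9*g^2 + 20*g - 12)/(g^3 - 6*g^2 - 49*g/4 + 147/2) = 4*(g^2 - 3*g + 2)/(4*g^2 - 49)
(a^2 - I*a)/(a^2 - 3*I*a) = (a - I)/(a - 3*I)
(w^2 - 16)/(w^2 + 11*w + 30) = (w^2 - 16)/(w^2 + 11*w + 30)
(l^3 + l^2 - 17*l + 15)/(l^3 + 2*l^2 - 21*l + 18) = (l + 5)/(l + 6)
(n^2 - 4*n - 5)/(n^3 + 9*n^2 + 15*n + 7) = (n - 5)/(n^2 + 8*n + 7)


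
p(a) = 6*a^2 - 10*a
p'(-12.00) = -154.00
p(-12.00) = 984.00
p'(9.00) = 98.00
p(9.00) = 396.00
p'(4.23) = 40.76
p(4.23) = 65.06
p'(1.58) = 8.96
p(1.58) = -0.82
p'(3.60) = 33.20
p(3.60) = 41.76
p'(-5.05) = -70.60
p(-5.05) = 203.52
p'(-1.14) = -23.68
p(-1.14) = 19.20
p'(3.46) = 31.52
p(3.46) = 37.23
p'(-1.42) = -27.04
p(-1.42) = 26.30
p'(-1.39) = -26.68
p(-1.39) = 25.49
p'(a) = 12*a - 10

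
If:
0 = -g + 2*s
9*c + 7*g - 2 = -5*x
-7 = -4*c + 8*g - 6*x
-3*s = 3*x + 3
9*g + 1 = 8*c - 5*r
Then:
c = 271/234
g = -89/117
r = 136/45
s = -89/234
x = -145/234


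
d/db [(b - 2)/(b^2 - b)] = (-b^2 + 4*b - 2)/(b^2*(b^2 - 2*b + 1))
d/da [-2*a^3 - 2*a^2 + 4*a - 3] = -6*a^2 - 4*a + 4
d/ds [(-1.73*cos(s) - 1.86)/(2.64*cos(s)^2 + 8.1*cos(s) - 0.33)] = (4.5672*sin(s)^2 - 9.8208*cos(s) - 20.2041)*sin(s)/(2.64*cos(s)^2 + 8.1*cos(s) - 0.33)^2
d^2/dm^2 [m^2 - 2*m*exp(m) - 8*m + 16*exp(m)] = -2*m*exp(m) + 12*exp(m) + 2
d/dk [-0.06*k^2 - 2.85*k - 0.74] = -0.12*k - 2.85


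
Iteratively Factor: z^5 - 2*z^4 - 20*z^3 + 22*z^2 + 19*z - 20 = (z - 1)*(z^4 - z^3 - 21*z^2 + z + 20) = (z - 5)*(z - 1)*(z^3 + 4*z^2 - z - 4) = (z - 5)*(z - 1)^2*(z^2 + 5*z + 4) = (z - 5)*(z - 1)^2*(z + 4)*(z + 1)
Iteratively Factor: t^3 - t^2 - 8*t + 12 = (t - 2)*(t^2 + t - 6) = (t - 2)*(t + 3)*(t - 2)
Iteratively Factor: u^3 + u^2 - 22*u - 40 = (u - 5)*(u^2 + 6*u + 8) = (u - 5)*(u + 2)*(u + 4)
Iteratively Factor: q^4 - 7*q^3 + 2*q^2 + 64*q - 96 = (q - 4)*(q^3 - 3*q^2 - 10*q + 24) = (q - 4)*(q + 3)*(q^2 - 6*q + 8) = (q - 4)^2*(q + 3)*(q - 2)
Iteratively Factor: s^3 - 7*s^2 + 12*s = (s - 4)*(s^2 - 3*s) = s*(s - 4)*(s - 3)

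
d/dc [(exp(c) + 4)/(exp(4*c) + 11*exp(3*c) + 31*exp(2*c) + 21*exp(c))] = (-(exp(c) + 4)*(4*exp(3*c) + 33*exp(2*c) + 62*exp(c) + 21) + (exp(3*c) + 11*exp(2*c) + 31*exp(c) + 21)*exp(c))*exp(-c)/(exp(3*c) + 11*exp(2*c) + 31*exp(c) + 21)^2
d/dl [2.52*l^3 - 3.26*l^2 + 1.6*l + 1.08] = 7.56*l^2 - 6.52*l + 1.6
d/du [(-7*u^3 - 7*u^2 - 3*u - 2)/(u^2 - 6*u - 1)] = (-7*u^4 + 84*u^3 + 66*u^2 + 18*u - 9)/(u^4 - 12*u^3 + 34*u^2 + 12*u + 1)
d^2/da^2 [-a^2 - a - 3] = -2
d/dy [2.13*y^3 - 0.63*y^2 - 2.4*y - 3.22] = 6.39*y^2 - 1.26*y - 2.4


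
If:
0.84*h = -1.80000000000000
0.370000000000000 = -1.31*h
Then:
No Solution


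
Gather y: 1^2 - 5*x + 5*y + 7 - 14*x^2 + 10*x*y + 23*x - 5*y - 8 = -14*x^2 + 10*x*y + 18*x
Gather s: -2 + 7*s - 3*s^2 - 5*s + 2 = -3*s^2 + 2*s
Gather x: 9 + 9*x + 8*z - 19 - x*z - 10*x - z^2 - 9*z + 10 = x*(-z - 1) - z^2 - z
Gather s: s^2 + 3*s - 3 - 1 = s^2 + 3*s - 4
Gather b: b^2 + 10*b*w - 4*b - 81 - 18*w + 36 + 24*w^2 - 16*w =b^2 + b*(10*w - 4) + 24*w^2 - 34*w - 45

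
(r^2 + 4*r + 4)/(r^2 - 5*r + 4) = (r^2 + 4*r + 4)/(r^2 - 5*r + 4)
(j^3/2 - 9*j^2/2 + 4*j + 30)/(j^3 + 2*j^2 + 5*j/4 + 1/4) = 2*(j^3 - 9*j^2 + 8*j + 60)/(4*j^3 + 8*j^2 + 5*j + 1)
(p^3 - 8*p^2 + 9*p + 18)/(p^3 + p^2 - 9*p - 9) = (p - 6)/(p + 3)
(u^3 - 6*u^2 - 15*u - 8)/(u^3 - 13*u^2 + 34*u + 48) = (u + 1)/(u - 6)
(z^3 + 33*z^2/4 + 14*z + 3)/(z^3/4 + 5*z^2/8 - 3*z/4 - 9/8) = 2*(4*z^3 + 33*z^2 + 56*z + 12)/(2*z^3 + 5*z^2 - 6*z - 9)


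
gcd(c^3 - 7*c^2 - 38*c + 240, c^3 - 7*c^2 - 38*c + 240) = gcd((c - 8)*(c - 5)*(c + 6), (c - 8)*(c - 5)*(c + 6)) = c^3 - 7*c^2 - 38*c + 240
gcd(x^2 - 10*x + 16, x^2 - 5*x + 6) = x - 2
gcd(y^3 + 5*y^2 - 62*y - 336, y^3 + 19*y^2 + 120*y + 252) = y^2 + 13*y + 42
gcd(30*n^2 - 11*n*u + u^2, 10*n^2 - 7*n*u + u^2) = -5*n + u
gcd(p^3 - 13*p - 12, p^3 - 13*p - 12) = p^3 - 13*p - 12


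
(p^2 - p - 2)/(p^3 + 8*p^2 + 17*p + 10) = (p - 2)/(p^2 + 7*p + 10)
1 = 1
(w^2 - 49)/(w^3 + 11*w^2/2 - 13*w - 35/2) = 2*(w - 7)/(2*w^2 - 3*w - 5)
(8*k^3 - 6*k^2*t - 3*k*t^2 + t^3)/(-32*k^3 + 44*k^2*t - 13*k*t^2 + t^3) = (2*k + t)/(-8*k + t)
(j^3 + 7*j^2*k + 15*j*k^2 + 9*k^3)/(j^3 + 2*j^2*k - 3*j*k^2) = (j^2 + 4*j*k + 3*k^2)/(j*(j - k))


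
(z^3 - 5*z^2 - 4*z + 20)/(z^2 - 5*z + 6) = (z^2 - 3*z - 10)/(z - 3)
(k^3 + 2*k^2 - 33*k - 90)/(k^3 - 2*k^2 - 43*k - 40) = (k^2 - 3*k - 18)/(k^2 - 7*k - 8)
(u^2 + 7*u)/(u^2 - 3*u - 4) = u*(u + 7)/(u^2 - 3*u - 4)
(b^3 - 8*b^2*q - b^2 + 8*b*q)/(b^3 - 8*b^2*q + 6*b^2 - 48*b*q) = (b - 1)/(b + 6)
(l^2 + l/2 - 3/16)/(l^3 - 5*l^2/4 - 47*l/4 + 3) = (l + 3/4)/(l^2 - l - 12)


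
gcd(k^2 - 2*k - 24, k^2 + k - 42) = k - 6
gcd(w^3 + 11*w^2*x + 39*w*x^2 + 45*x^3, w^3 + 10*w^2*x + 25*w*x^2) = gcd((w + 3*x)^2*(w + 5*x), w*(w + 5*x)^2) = w + 5*x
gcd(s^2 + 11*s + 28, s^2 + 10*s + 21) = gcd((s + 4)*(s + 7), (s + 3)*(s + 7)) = s + 7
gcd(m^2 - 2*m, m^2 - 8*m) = m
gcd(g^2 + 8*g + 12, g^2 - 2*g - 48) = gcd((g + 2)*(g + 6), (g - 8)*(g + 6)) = g + 6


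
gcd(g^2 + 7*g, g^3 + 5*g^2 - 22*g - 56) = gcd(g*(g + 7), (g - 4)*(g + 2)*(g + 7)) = g + 7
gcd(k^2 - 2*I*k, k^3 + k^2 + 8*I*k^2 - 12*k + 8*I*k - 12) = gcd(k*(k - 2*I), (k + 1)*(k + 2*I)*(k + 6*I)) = 1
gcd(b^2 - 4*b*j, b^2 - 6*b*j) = b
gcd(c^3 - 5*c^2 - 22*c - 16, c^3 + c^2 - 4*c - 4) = c^2 + 3*c + 2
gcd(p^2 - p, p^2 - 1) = p - 1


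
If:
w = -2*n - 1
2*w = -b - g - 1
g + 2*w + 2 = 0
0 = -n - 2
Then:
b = 1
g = -8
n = -2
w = 3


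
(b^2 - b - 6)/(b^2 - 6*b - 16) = (b - 3)/(b - 8)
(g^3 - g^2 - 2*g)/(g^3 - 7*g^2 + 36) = g*(g^2 - g - 2)/(g^3 - 7*g^2 + 36)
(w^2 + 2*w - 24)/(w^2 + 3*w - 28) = (w + 6)/(w + 7)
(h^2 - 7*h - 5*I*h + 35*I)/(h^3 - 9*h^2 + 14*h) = (h - 5*I)/(h*(h - 2))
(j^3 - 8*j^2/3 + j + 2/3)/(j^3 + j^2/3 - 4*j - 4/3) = (j - 1)/(j + 2)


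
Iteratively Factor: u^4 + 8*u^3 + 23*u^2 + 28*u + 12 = (u + 1)*(u^3 + 7*u^2 + 16*u + 12) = (u + 1)*(u + 3)*(u^2 + 4*u + 4) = (u + 1)*(u + 2)*(u + 3)*(u + 2)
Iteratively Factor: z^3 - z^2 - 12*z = (z)*(z^2 - z - 12) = z*(z + 3)*(z - 4)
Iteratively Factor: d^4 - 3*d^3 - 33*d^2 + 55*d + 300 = (d - 5)*(d^3 + 2*d^2 - 23*d - 60) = (d - 5)*(d + 3)*(d^2 - d - 20) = (d - 5)^2*(d + 3)*(d + 4)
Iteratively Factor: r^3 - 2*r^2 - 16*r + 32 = (r - 4)*(r^2 + 2*r - 8) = (r - 4)*(r - 2)*(r + 4)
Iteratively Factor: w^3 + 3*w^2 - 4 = (w + 2)*(w^2 + w - 2) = (w - 1)*(w + 2)*(w + 2)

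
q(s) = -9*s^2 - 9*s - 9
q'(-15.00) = 261.00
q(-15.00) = -1899.00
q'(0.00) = -9.00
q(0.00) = -9.00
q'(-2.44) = 34.92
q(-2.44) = -40.62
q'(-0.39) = -1.98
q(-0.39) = -6.86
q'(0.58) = -19.44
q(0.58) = -17.25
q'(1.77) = -40.86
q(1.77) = -53.13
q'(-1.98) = 26.64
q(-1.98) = -26.46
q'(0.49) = -17.82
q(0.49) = -15.57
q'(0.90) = -25.20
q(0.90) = -24.39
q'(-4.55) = 72.90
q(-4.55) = -154.37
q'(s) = -18*s - 9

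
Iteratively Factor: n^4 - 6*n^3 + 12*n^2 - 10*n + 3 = (n - 1)*(n^3 - 5*n^2 + 7*n - 3) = (n - 1)^2*(n^2 - 4*n + 3) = (n - 1)^3*(n - 3)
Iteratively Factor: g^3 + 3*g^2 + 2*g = (g + 2)*(g^2 + g) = g*(g + 2)*(g + 1)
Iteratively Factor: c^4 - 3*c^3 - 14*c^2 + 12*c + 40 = (c - 5)*(c^3 + 2*c^2 - 4*c - 8) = (c - 5)*(c + 2)*(c^2 - 4) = (c - 5)*(c + 2)^2*(c - 2)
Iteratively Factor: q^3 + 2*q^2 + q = (q + 1)*(q^2 + q) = q*(q + 1)*(q + 1)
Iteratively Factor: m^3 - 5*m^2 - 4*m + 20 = (m - 5)*(m^2 - 4) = (m - 5)*(m + 2)*(m - 2)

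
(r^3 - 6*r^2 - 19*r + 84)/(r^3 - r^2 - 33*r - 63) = (r^2 + r - 12)/(r^2 + 6*r + 9)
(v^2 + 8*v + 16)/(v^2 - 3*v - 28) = (v + 4)/(v - 7)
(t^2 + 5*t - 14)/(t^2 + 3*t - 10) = (t + 7)/(t + 5)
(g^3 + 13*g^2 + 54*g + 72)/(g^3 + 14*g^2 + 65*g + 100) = (g^2 + 9*g + 18)/(g^2 + 10*g + 25)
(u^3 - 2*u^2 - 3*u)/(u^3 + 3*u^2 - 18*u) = (u + 1)/(u + 6)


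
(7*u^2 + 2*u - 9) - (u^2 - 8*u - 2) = 6*u^2 + 10*u - 7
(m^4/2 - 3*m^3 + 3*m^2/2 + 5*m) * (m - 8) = m^5/2 - 7*m^4 + 51*m^3/2 - 7*m^2 - 40*m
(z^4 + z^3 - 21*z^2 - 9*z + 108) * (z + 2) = z^5 + 3*z^4 - 19*z^3 - 51*z^2 + 90*z + 216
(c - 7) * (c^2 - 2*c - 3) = c^3 - 9*c^2 + 11*c + 21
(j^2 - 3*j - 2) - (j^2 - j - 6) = 4 - 2*j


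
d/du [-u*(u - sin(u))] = u*cos(u) - 2*u + sin(u)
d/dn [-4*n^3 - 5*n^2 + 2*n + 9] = -12*n^2 - 10*n + 2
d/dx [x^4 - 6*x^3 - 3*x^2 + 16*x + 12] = 4*x^3 - 18*x^2 - 6*x + 16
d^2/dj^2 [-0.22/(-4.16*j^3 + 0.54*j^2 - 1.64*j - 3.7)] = ((0.2376 - 5.4912*j)*(4.16*j^3 - 0.54*j^2 + 1.64*j + 3.7) + 0.22*(12.48*j^2 - 1.08*j + 1.64)*(24.96*j^2 - 2.16*j + 3.28))/(4.16*j^3 - 0.54*j^2 + 1.64*j + 3.7)^3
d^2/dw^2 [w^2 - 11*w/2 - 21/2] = 2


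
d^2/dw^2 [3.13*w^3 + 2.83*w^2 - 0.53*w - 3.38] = 18.78*w + 5.66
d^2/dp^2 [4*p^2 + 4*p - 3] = 8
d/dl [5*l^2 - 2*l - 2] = 10*l - 2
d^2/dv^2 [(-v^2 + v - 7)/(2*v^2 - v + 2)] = 2*(2*v^3 - 72*v^2 + 30*v + 19)/(8*v^6 - 12*v^5 + 30*v^4 - 25*v^3 + 30*v^2 - 12*v + 8)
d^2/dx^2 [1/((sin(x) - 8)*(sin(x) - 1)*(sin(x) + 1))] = (-9*(1 - cos(x)^2)^2 - 88*sin(x)*cos(x)^2 + 96*sin(x) + 251*cos(x)^2 - 381)/((sin(x) - 8)^3*cos(x)^4)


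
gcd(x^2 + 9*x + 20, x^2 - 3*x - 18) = 1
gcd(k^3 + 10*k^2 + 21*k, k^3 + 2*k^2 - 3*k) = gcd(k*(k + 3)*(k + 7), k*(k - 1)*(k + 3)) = k^2 + 3*k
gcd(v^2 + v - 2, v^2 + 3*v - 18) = 1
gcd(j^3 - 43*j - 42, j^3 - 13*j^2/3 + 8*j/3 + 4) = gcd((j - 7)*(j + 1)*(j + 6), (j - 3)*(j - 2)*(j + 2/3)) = 1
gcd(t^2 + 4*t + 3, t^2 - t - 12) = t + 3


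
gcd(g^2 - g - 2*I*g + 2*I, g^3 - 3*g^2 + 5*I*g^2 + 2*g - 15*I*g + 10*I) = g - 1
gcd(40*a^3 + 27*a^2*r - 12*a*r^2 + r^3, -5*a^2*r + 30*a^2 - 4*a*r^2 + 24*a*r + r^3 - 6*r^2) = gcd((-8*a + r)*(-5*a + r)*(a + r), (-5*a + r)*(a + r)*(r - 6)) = -5*a^2 - 4*a*r + r^2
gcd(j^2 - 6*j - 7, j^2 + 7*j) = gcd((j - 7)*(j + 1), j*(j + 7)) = 1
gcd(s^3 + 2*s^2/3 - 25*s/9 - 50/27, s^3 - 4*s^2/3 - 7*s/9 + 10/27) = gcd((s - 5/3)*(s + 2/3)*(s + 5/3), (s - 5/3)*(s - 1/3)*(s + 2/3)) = s^2 - s - 10/9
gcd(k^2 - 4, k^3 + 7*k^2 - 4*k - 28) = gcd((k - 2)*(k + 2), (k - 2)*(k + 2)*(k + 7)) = k^2 - 4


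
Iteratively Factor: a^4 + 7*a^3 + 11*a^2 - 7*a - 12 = (a - 1)*(a^3 + 8*a^2 + 19*a + 12) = (a - 1)*(a + 3)*(a^2 + 5*a + 4) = (a - 1)*(a + 3)*(a + 4)*(a + 1)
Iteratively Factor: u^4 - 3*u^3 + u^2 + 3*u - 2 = (u - 2)*(u^3 - u^2 - u + 1) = (u - 2)*(u - 1)*(u^2 - 1) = (u - 2)*(u - 1)^2*(u + 1)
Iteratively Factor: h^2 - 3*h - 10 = (h + 2)*(h - 5)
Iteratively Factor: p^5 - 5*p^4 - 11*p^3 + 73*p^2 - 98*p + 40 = (p - 2)*(p^4 - 3*p^3 - 17*p^2 + 39*p - 20) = (p - 5)*(p - 2)*(p^3 + 2*p^2 - 7*p + 4) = (p - 5)*(p - 2)*(p - 1)*(p^2 + 3*p - 4) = (p - 5)*(p - 2)*(p - 1)^2*(p + 4)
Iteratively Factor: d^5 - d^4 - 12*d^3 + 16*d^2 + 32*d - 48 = (d - 2)*(d^4 + d^3 - 10*d^2 - 4*d + 24) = (d - 2)^2*(d^3 + 3*d^2 - 4*d - 12) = (d - 2)^2*(d + 3)*(d^2 - 4) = (d - 2)^3*(d + 3)*(d + 2)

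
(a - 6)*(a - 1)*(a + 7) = a^3 - 43*a + 42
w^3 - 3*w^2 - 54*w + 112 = (w - 8)*(w - 2)*(w + 7)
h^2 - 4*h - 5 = (h - 5)*(h + 1)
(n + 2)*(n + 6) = n^2 + 8*n + 12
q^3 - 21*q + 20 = (q - 4)*(q - 1)*(q + 5)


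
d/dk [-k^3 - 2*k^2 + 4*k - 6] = -3*k^2 - 4*k + 4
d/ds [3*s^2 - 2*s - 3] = 6*s - 2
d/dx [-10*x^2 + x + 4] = 1 - 20*x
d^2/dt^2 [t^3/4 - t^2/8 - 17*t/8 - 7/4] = 3*t/2 - 1/4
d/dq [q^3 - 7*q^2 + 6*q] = 3*q^2 - 14*q + 6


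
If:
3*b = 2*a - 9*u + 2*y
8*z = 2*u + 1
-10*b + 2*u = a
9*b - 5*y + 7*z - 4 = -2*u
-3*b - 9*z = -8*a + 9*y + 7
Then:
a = 8/161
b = -5/138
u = -151/966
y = -130/161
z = 83/966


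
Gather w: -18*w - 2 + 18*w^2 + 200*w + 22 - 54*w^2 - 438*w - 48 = -36*w^2 - 256*w - 28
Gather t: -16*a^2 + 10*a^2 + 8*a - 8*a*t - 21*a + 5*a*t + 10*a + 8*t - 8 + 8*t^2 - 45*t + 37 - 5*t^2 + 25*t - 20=-6*a^2 - 3*a + 3*t^2 + t*(-3*a - 12) + 9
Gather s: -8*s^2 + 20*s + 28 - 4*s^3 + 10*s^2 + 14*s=-4*s^3 + 2*s^2 + 34*s + 28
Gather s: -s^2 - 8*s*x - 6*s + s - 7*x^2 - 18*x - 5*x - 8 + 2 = -s^2 + s*(-8*x - 5) - 7*x^2 - 23*x - 6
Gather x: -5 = -5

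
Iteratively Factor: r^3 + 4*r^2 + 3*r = (r + 1)*(r^2 + 3*r) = r*(r + 1)*(r + 3)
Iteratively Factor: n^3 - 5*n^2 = (n)*(n^2 - 5*n) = n^2*(n - 5)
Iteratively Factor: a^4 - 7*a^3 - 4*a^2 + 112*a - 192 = (a + 4)*(a^3 - 11*a^2 + 40*a - 48) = (a - 3)*(a + 4)*(a^2 - 8*a + 16) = (a - 4)*(a - 3)*(a + 4)*(a - 4)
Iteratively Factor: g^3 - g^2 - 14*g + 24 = (g + 4)*(g^2 - 5*g + 6) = (g - 3)*(g + 4)*(g - 2)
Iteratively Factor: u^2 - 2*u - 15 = (u + 3)*(u - 5)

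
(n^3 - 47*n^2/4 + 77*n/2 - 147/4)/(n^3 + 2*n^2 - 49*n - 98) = (4*n^2 - 19*n + 21)/(4*(n^2 + 9*n + 14))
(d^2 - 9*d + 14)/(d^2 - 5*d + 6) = (d - 7)/(d - 3)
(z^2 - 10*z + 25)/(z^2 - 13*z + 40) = (z - 5)/(z - 8)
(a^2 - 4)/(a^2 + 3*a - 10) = (a + 2)/(a + 5)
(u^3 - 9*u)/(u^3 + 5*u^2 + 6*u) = (u - 3)/(u + 2)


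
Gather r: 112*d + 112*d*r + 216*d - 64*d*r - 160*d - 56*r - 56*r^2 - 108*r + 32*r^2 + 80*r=168*d - 24*r^2 + r*(48*d - 84)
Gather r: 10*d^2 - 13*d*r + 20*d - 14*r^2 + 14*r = 10*d^2 + 20*d - 14*r^2 + r*(14 - 13*d)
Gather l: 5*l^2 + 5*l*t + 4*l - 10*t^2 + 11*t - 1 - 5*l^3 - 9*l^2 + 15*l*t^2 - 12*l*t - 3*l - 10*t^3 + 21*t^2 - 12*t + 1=-5*l^3 - 4*l^2 + l*(15*t^2 - 7*t + 1) - 10*t^3 + 11*t^2 - t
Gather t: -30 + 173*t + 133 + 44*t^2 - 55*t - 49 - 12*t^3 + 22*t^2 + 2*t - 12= -12*t^3 + 66*t^2 + 120*t + 42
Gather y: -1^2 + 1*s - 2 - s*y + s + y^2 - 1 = -s*y + 2*s + y^2 - 4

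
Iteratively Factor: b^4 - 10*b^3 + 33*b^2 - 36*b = (b)*(b^3 - 10*b^2 + 33*b - 36) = b*(b - 3)*(b^2 - 7*b + 12) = b*(b - 4)*(b - 3)*(b - 3)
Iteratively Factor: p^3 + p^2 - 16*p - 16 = (p + 1)*(p^2 - 16) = (p - 4)*(p + 1)*(p + 4)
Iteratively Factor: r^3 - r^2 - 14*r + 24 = (r - 2)*(r^2 + r - 12) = (r - 2)*(r + 4)*(r - 3)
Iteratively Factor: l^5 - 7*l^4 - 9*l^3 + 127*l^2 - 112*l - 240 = (l + 4)*(l^4 - 11*l^3 + 35*l^2 - 13*l - 60) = (l - 4)*(l + 4)*(l^3 - 7*l^2 + 7*l + 15) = (l - 5)*(l - 4)*(l + 4)*(l^2 - 2*l - 3) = (l - 5)*(l - 4)*(l - 3)*(l + 4)*(l + 1)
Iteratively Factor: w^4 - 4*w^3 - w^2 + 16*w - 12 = (w - 3)*(w^3 - w^2 - 4*w + 4) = (w - 3)*(w - 2)*(w^2 + w - 2) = (w - 3)*(w - 2)*(w + 2)*(w - 1)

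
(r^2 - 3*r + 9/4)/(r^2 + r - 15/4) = (2*r - 3)/(2*r + 5)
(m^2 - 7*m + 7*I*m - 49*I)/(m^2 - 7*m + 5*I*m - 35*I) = (m + 7*I)/(m + 5*I)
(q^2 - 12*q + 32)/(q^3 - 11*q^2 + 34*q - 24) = (q - 8)/(q^2 - 7*q + 6)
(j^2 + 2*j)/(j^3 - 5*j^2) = (j + 2)/(j*(j - 5))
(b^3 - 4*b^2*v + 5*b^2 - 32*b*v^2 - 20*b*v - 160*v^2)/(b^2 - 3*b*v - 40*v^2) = (b^2 + 4*b*v + 5*b + 20*v)/(b + 5*v)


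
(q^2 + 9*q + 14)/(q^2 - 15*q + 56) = (q^2 + 9*q + 14)/(q^2 - 15*q + 56)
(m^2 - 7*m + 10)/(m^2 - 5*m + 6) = (m - 5)/(m - 3)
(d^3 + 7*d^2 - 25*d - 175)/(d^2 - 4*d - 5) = (d^2 + 12*d + 35)/(d + 1)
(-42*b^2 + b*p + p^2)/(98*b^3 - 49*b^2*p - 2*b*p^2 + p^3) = (-6*b + p)/(14*b^2 - 9*b*p + p^2)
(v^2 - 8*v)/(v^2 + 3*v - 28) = v*(v - 8)/(v^2 + 3*v - 28)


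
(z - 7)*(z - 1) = z^2 - 8*z + 7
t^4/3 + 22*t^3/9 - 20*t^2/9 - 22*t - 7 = (t/3 + 1)*(t - 3)*(t + 1/3)*(t + 7)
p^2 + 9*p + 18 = (p + 3)*(p + 6)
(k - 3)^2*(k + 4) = k^3 - 2*k^2 - 15*k + 36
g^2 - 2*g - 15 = (g - 5)*(g + 3)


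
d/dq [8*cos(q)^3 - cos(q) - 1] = (1 - 24*cos(q)^2)*sin(q)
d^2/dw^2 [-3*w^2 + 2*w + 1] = -6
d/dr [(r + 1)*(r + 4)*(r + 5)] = 3*r^2 + 20*r + 29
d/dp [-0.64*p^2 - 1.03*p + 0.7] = -1.28*p - 1.03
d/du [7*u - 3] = 7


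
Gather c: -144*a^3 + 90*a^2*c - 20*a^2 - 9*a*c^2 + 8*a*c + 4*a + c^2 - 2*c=-144*a^3 - 20*a^2 + 4*a + c^2*(1 - 9*a) + c*(90*a^2 + 8*a - 2)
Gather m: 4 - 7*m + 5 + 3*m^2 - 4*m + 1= 3*m^2 - 11*m + 10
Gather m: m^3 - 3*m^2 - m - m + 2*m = m^3 - 3*m^2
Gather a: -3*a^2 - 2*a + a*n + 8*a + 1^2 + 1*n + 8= -3*a^2 + a*(n + 6) + n + 9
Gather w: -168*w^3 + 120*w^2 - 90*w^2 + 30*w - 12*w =-168*w^3 + 30*w^2 + 18*w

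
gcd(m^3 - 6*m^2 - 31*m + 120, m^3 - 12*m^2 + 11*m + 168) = m - 8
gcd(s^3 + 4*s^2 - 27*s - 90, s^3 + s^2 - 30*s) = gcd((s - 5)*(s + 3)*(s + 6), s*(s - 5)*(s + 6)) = s^2 + s - 30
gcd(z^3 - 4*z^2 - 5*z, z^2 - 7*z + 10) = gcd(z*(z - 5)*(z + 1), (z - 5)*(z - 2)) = z - 5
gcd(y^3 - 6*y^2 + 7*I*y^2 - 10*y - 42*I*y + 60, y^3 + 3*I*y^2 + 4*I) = y + 2*I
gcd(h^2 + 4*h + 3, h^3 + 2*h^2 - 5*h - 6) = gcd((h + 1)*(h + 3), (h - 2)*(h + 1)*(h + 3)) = h^2 + 4*h + 3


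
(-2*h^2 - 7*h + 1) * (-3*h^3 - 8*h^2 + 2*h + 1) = 6*h^5 + 37*h^4 + 49*h^3 - 24*h^2 - 5*h + 1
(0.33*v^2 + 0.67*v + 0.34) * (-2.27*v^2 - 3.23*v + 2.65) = -0.7491*v^4 - 2.5868*v^3 - 2.0614*v^2 + 0.6773*v + 0.901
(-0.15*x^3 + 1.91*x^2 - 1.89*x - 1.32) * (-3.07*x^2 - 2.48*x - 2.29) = 0.4605*x^5 - 5.4917*x^4 + 1.409*x^3 + 4.3657*x^2 + 7.6017*x + 3.0228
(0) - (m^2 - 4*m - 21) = -m^2 + 4*m + 21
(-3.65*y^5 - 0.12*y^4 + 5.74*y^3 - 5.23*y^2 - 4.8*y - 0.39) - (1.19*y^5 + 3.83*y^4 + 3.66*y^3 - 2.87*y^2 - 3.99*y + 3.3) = -4.84*y^5 - 3.95*y^4 + 2.08*y^3 - 2.36*y^2 - 0.81*y - 3.69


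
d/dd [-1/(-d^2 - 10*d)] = 2*(-d - 5)/(d^2*(d + 10)^2)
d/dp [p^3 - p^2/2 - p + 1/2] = 3*p^2 - p - 1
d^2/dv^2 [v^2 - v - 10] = 2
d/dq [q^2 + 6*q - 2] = 2*q + 6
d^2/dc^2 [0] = 0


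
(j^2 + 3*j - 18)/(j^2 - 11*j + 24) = (j + 6)/(j - 8)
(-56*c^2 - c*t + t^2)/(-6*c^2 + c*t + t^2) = (-56*c^2 - c*t + t^2)/(-6*c^2 + c*t + t^2)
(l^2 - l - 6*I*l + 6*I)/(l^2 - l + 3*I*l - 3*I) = (l - 6*I)/(l + 3*I)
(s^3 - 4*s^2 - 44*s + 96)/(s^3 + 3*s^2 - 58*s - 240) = (s - 2)/(s + 5)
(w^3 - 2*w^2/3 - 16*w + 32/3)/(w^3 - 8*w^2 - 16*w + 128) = (w - 2/3)/(w - 8)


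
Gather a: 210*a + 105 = 210*a + 105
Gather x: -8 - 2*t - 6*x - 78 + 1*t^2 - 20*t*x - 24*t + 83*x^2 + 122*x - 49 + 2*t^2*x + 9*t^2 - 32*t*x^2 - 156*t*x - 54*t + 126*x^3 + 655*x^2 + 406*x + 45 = 10*t^2 - 80*t + 126*x^3 + x^2*(738 - 32*t) + x*(2*t^2 - 176*t + 522) - 90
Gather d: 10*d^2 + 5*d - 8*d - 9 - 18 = 10*d^2 - 3*d - 27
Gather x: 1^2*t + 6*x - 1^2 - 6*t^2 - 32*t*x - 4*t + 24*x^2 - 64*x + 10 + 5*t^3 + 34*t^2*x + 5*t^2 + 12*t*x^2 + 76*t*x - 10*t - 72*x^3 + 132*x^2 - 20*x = 5*t^3 - t^2 - 13*t - 72*x^3 + x^2*(12*t + 156) + x*(34*t^2 + 44*t - 78) + 9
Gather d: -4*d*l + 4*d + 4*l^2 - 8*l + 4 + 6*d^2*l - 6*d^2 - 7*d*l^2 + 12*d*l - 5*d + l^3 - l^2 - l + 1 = d^2*(6*l - 6) + d*(-7*l^2 + 8*l - 1) + l^3 + 3*l^2 - 9*l + 5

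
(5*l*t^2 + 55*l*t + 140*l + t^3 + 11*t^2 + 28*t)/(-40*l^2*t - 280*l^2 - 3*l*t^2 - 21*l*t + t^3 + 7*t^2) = (t + 4)/(-8*l + t)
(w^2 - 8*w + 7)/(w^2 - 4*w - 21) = (w - 1)/(w + 3)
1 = 1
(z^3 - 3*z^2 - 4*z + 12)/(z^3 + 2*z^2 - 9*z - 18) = (z - 2)/(z + 3)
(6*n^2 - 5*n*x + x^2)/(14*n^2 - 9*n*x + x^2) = (-3*n + x)/(-7*n + x)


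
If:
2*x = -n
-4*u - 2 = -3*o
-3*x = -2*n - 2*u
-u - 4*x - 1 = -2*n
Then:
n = 4/23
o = 6/23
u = -7/23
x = -2/23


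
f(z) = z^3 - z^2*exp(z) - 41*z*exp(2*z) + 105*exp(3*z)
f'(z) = -z^2*exp(z) + 3*z^2 - 82*z*exp(2*z) - 2*z*exp(z) + 315*exp(3*z) - 41*exp(2*z)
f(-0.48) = 32.16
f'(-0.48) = 75.15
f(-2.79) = -21.74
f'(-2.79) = 24.00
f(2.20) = 69805.09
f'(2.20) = 213452.89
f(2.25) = 81335.45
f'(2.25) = 248654.11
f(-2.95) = -25.78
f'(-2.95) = 26.56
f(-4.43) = -87.15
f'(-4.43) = 58.79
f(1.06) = 2160.79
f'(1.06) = 6503.02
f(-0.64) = 22.21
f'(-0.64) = 51.06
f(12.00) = 452666279775572653.89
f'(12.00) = 1358010785963761034.02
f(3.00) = 801048.30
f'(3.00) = 2436413.09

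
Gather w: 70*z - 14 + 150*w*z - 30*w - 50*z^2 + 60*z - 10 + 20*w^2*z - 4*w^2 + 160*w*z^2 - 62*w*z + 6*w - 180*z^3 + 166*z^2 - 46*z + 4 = w^2*(20*z - 4) + w*(160*z^2 + 88*z - 24) - 180*z^3 + 116*z^2 + 84*z - 20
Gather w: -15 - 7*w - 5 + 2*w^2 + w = 2*w^2 - 6*w - 20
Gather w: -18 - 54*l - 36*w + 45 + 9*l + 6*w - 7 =-45*l - 30*w + 20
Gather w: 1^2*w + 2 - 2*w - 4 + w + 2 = 0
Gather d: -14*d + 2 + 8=10 - 14*d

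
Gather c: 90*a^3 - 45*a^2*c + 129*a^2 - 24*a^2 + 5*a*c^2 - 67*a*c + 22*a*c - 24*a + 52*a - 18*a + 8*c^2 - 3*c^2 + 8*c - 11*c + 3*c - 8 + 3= 90*a^3 + 105*a^2 + 10*a + c^2*(5*a + 5) + c*(-45*a^2 - 45*a) - 5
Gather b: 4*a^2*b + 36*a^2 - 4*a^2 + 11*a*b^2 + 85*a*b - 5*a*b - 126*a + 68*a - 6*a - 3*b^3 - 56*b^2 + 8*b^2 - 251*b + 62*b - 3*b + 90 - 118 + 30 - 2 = 32*a^2 - 64*a - 3*b^3 + b^2*(11*a - 48) + b*(4*a^2 + 80*a - 192)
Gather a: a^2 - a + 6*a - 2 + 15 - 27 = a^2 + 5*a - 14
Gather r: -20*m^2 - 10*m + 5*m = -20*m^2 - 5*m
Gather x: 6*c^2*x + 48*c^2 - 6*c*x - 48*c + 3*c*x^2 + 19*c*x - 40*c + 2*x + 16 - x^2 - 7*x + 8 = 48*c^2 - 88*c + x^2*(3*c - 1) + x*(6*c^2 + 13*c - 5) + 24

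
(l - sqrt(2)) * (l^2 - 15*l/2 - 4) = l^3 - 15*l^2/2 - sqrt(2)*l^2 - 4*l + 15*sqrt(2)*l/2 + 4*sqrt(2)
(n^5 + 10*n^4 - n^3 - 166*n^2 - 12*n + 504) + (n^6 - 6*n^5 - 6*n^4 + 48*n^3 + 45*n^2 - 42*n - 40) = n^6 - 5*n^5 + 4*n^4 + 47*n^3 - 121*n^2 - 54*n + 464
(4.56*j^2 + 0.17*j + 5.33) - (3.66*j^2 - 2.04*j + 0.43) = 0.899999999999999*j^2 + 2.21*j + 4.9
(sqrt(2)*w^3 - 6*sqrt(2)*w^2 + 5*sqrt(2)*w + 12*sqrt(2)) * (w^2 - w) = sqrt(2)*w^5 - 7*sqrt(2)*w^4 + 11*sqrt(2)*w^3 + 7*sqrt(2)*w^2 - 12*sqrt(2)*w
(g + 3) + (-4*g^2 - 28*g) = -4*g^2 - 27*g + 3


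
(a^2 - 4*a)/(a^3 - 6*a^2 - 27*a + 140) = a/(a^2 - 2*a - 35)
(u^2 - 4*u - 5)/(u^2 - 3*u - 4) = (u - 5)/(u - 4)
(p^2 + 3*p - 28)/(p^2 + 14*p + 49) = (p - 4)/(p + 7)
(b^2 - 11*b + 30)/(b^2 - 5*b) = (b - 6)/b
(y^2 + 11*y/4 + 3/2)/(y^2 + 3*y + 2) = (y + 3/4)/(y + 1)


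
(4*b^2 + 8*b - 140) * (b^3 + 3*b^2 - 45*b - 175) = 4*b^5 + 20*b^4 - 296*b^3 - 1480*b^2 + 4900*b + 24500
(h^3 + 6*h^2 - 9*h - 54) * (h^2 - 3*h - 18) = h^5 + 3*h^4 - 45*h^3 - 135*h^2 + 324*h + 972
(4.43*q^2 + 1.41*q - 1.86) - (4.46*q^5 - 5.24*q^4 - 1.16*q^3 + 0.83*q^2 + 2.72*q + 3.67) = -4.46*q^5 + 5.24*q^4 + 1.16*q^3 + 3.6*q^2 - 1.31*q - 5.53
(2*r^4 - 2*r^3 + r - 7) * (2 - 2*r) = -4*r^5 + 8*r^4 - 4*r^3 - 2*r^2 + 16*r - 14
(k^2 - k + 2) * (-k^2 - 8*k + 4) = -k^4 - 7*k^3 + 10*k^2 - 20*k + 8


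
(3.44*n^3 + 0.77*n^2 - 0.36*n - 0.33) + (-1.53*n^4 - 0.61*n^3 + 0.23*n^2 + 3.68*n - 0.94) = -1.53*n^4 + 2.83*n^3 + 1.0*n^2 + 3.32*n - 1.27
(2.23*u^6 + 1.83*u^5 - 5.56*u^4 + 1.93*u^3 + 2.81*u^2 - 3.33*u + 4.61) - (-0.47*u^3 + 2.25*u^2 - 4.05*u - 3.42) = 2.23*u^6 + 1.83*u^5 - 5.56*u^4 + 2.4*u^3 + 0.56*u^2 + 0.72*u + 8.03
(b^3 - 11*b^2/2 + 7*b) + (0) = b^3 - 11*b^2/2 + 7*b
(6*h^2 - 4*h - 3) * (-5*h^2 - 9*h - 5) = -30*h^4 - 34*h^3 + 21*h^2 + 47*h + 15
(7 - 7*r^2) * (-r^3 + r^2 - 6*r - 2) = 7*r^5 - 7*r^4 + 35*r^3 + 21*r^2 - 42*r - 14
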